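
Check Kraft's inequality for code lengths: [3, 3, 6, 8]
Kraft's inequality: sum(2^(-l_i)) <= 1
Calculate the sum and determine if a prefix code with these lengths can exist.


Sum = 2^(-3) + 2^(-3) + 2^(-6) + 2^(-8)
    = 0.125 + 0.125 + 0.015625 + 0.00390625
    = 69/256 = 0.26953125
Since 0.26953125 <= 1, Kraft's inequality IS satisfied.
A prefix code with these lengths CAN exist.

Kraft sum = 0.26953125. Satisfied.


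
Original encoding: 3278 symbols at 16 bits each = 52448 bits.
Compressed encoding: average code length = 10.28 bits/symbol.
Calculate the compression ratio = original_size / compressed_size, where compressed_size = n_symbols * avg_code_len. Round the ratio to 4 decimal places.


original_size = n_symbols * orig_bits = 3278 * 16 = 52448 bits
compressed_size = n_symbols * avg_code_len = 3278 * 10.28 = 33697.84 bits
ratio = original_size / compressed_size = 52448 / 33697.84 = 1.5564

Compression ratio = 1.5564


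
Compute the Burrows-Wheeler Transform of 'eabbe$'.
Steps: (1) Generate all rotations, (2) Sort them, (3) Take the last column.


Rotations (sorted):
  0: $eabbe -> last char: e
  1: abbe$e -> last char: e
  2: bbe$ea -> last char: a
  3: be$eab -> last char: b
  4: e$eabb -> last char: b
  5: eabbe$ -> last char: $


BWT = eeabb$


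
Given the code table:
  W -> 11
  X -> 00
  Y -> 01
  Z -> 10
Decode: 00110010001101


Decoding:
00 -> X
11 -> W
00 -> X
10 -> Z
00 -> X
11 -> W
01 -> Y


Result: XWXZXWY


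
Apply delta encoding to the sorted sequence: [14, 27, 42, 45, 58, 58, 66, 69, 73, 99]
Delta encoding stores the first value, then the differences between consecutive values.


First value: 14
Deltas:
  27 - 14 = 13
  42 - 27 = 15
  45 - 42 = 3
  58 - 45 = 13
  58 - 58 = 0
  66 - 58 = 8
  69 - 66 = 3
  73 - 69 = 4
  99 - 73 = 26


Delta encoded: [14, 13, 15, 3, 13, 0, 8, 3, 4, 26]


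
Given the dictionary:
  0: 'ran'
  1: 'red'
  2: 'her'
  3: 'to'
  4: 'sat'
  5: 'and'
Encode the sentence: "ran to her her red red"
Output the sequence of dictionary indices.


Look up each word in the dictionary:
  'ran' -> 0
  'to' -> 3
  'her' -> 2
  'her' -> 2
  'red' -> 1
  'red' -> 1

Encoded: [0, 3, 2, 2, 1, 1]


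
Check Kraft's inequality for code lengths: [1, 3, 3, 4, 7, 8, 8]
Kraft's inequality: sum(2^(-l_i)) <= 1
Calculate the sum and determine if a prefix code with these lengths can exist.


Sum = 2^(-1) + 2^(-3) + 2^(-3) + 2^(-4) + 2^(-7) + 2^(-8) + 2^(-8)
    = 0.5 + 0.125 + 0.125 + 0.0625 + 0.0078125 + 0.00390625 + 0.00390625
    = 212/256 = 0.828125
Since 0.828125 <= 1, Kraft's inequality IS satisfied.
A prefix code with these lengths CAN exist.

Kraft sum = 0.828125. Satisfied.


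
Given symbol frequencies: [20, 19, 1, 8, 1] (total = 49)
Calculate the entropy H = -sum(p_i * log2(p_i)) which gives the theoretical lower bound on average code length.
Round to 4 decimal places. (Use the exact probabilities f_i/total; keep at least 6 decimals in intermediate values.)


Per-symbol terms -p_i * log2(p_i) with p_i = f_i/49:
  p = 20/49 = 0.408163: log2(p) = -1.292782, -p*log2(p) = 0.527666
  p = 19/49 = 0.387755: log2(p) = -1.366782, -p*log2(p) = 0.529977
  p = 1/49 = 0.020408: log2(p) = -5.614710, -p*log2(p) = 0.114586
  p = 8/49 = 0.163265: log2(p) = -2.614710, -p*log2(p) = 0.426891
  p = 1/49 = 0.020408: log2(p) = -5.614710, -p*log2(p) = 0.114586
H = 0.527666 + 0.529977 + 0.114586 + 0.426891 + 0.114586 = 1.713706

H = 1.7137 bits/symbol


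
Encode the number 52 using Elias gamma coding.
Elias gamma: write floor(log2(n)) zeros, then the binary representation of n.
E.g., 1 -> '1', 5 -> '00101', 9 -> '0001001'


num_bits = floor(log2(52)) + 1 = 6
leading_zeros = num_bits - 1 = 5
binary(52) = 110100

Elias gamma(52) = '00000' + '110100' = 00000110100 (11 bits)


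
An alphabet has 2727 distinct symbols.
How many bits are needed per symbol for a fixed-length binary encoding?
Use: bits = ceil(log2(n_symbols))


log2(2727) = 11.4131
Bracket: 2^11 = 2048 < 2727 <= 2^12 = 4096
So ceil(log2(2727)) = 12

bits = ceil(log2(2727)) = ceil(11.4131) = 12 bits


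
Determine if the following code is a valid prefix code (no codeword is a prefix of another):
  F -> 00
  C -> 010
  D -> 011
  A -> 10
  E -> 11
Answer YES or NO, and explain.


Checking each pair (does one codeword prefix another?):
  F='00' vs C='010': no prefix
  F='00' vs D='011': no prefix
  F='00' vs A='10': no prefix
  F='00' vs E='11': no prefix
  C='010' vs F='00': no prefix
  C='010' vs D='011': no prefix
  C='010' vs A='10': no prefix
  C='010' vs E='11': no prefix
  D='011' vs F='00': no prefix
  D='011' vs C='010': no prefix
  D='011' vs A='10': no prefix
  D='011' vs E='11': no prefix
  A='10' vs F='00': no prefix
  A='10' vs C='010': no prefix
  A='10' vs D='011': no prefix
  A='10' vs E='11': no prefix
  E='11' vs F='00': no prefix
  E='11' vs C='010': no prefix
  E='11' vs D='011': no prefix
  E='11' vs A='10': no prefix
No violation found over all pairs.

YES -- this is a valid prefix code. No codeword is a prefix of any other codeword.


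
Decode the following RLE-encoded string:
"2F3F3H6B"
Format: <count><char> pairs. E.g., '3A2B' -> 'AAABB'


Expanding each <count><char> pair:
  2F -> 'FF'
  3F -> 'FFF'
  3H -> 'HHH'
  6B -> 'BBBBBB'

Decoded = FFFFFHHHBBBBBB


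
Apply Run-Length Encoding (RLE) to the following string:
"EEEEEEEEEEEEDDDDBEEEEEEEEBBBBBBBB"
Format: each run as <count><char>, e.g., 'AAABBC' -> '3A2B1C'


Scanning runs left to right:
  i=0: run of 'E' x 12 -> '12E'
  i=12: run of 'D' x 4 -> '4D'
  i=16: run of 'B' x 1 -> '1B'
  i=17: run of 'E' x 8 -> '8E'
  i=25: run of 'B' x 8 -> '8B'

RLE = 12E4D1B8E8B


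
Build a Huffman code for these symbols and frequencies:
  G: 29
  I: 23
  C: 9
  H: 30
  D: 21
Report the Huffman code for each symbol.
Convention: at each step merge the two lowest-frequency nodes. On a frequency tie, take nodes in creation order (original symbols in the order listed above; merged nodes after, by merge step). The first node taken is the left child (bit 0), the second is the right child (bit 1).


Huffman tree construction:
Step 1: Merge C(9) + D(21) = 30
Step 2: Merge I(23) + G(29) = 52
Step 3: Merge H(30) + (C+D)(30) = 60
Step 4: Merge (I+G)(52) + (H+(C+D))(60) = 112
Read each symbol's code off the tree from the root (left child = 0, right child = 1).

Codes:
  G: 01 (length 2)
  I: 00 (length 2)
  C: 110 (length 3)
  H: 10 (length 2)
  D: 111 (length 3)
Average code length: 254/112 = 2.2679 bits/symbol


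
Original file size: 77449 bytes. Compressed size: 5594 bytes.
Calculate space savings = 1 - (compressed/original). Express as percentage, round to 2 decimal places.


ratio = compressed/original = 5594/77449 = 0.072228
savings = 1 - ratio = 1 - 0.072228 = 0.927772
as a percentage: 0.927772 * 100 = 92.78%

Space savings = 1 - 5594/77449 = 92.78%


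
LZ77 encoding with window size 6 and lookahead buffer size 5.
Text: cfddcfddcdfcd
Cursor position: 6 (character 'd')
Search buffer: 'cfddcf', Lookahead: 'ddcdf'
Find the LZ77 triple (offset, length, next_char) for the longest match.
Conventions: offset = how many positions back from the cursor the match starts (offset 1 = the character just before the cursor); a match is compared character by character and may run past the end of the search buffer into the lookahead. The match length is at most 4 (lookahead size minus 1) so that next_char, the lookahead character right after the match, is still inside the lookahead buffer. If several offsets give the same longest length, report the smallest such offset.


Try each offset into the search buffer:
  offset=1 (pos 5, char 'f'): match length 0
  offset=2 (pos 4, char 'c'): match length 0
  offset=3 (pos 3, char 'd'): match length 1
  offset=4 (pos 2, char 'd'): match length 3
  offset=5 (pos 1, char 'f'): match length 0
  offset=6 (pos 0, char 'c'): match length 0
Longest match has length 3 at offset 4.
next_char = character at position 6 + 3 = 9 -> 'd'

Best match: offset=4, length=3 (matching 'ddc' starting at position 2)
LZ77 triple: (4, 3, 'd')


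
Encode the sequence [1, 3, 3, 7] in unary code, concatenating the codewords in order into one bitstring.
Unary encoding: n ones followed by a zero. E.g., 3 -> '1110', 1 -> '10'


Encode each number as n ones followed by a terminating 0:
  1 -> 10 (2 bits)
  3 -> 1110 (4 bits)
  3 -> 1110 (4 bits)
  7 -> 11111110 (8 bits)
Total length = 2 + 4 + 4 + 8 = 18 bits.

Unary([1, 3, 3, 7]) = 101110111011111110 (18 bits)


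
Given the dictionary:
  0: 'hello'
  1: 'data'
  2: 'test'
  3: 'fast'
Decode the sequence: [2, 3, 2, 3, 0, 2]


Look up each index in the dictionary:
  2 -> 'test'
  3 -> 'fast'
  2 -> 'test'
  3 -> 'fast'
  0 -> 'hello'
  2 -> 'test'

Decoded: "test fast test fast hello test"


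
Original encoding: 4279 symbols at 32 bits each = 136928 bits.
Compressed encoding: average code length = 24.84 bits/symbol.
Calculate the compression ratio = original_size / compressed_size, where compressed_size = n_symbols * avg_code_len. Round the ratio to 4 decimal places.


original_size = n_symbols * orig_bits = 4279 * 32 = 136928 bits
compressed_size = n_symbols * avg_code_len = 4279 * 24.84 = 106290.36 bits
ratio = original_size / compressed_size = 136928 / 106290.36 = 1.2882

Compression ratio = 1.2882


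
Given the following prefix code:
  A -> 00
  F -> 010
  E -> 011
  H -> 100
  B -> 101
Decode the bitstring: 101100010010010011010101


Decoding step by step:
Bits 101 -> B
Bits 100 -> H
Bits 010 -> F
Bits 010 -> F
Bits 010 -> F
Bits 011 -> E
Bits 010 -> F
Bits 101 -> B


Decoded message: BHFFFEFB


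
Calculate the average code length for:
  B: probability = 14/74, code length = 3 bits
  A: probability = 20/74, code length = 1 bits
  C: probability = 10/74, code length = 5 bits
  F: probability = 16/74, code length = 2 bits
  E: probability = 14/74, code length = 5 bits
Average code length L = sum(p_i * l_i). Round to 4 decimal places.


Weighted contributions p_i * l_i:
  B: (14/74) * 3 = 42/74
  A: (20/74) * 1 = 20/74
  C: (10/74) * 5 = 50/74
  F: (16/74) * 2 = 32/74
  E: (14/74) * 5 = 70/74
Sum = (42 + 20 + 50 + 32 + 70)/74 = 214/74

L = 214/74 = 2.8919 bits/symbol


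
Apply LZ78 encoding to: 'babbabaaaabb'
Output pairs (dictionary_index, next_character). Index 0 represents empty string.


LZ78 encoding steps:
Dictionary: {0: ''}
Step 1: w='' (idx 0), next='b' -> output (0, 'b'), add 'b' as idx 1
Step 2: w='' (idx 0), next='a' -> output (0, 'a'), add 'a' as idx 2
Step 3: w='b' (idx 1), next='b' -> output (1, 'b'), add 'bb' as idx 3
Step 4: w='a' (idx 2), next='b' -> output (2, 'b'), add 'ab' as idx 4
Step 5: w='a' (idx 2), next='a' -> output (2, 'a'), add 'aa' as idx 5
Step 6: w='aa' (idx 5), next='b' -> output (5, 'b'), add 'aab' as idx 6
Step 7: w='b' (idx 1), end of input -> output (1, '')


Encoded: [(0, 'b'), (0, 'a'), (1, 'b'), (2, 'b'), (2, 'a'), (5, 'b'), (1, '')]


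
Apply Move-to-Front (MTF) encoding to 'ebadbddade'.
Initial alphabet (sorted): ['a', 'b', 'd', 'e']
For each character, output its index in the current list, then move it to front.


MTF encoding:
'e': index 3 in ['a', 'b', 'd', 'e'] -> ['e', 'a', 'b', 'd']
'b': index 2 in ['e', 'a', 'b', 'd'] -> ['b', 'e', 'a', 'd']
'a': index 2 in ['b', 'e', 'a', 'd'] -> ['a', 'b', 'e', 'd']
'd': index 3 in ['a', 'b', 'e', 'd'] -> ['d', 'a', 'b', 'e']
'b': index 2 in ['d', 'a', 'b', 'e'] -> ['b', 'd', 'a', 'e']
'd': index 1 in ['b', 'd', 'a', 'e'] -> ['d', 'b', 'a', 'e']
'd': index 0 in ['d', 'b', 'a', 'e'] -> ['d', 'b', 'a', 'e']
'a': index 2 in ['d', 'b', 'a', 'e'] -> ['a', 'd', 'b', 'e']
'd': index 1 in ['a', 'd', 'b', 'e'] -> ['d', 'a', 'b', 'e']
'e': index 3 in ['d', 'a', 'b', 'e'] -> ['e', 'd', 'a', 'b']


Output: [3, 2, 2, 3, 2, 1, 0, 2, 1, 3]


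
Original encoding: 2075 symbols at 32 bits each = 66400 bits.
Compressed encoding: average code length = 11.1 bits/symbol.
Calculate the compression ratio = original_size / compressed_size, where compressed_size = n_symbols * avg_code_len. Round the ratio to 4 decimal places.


original_size = n_symbols * orig_bits = 2075 * 32 = 66400 bits
compressed_size = n_symbols * avg_code_len = 2075 * 11.1 = 23032.5 bits
ratio = original_size / compressed_size = 66400 / 23032.5 = 2.8829

Compression ratio = 2.8829


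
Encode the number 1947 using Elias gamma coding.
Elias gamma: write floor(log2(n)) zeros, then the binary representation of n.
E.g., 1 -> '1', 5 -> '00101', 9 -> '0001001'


num_bits = floor(log2(1947)) + 1 = 11
leading_zeros = num_bits - 1 = 10
binary(1947) = 11110011011

Elias gamma(1947) = '0000000000' + '11110011011' = 000000000011110011011 (21 bits)


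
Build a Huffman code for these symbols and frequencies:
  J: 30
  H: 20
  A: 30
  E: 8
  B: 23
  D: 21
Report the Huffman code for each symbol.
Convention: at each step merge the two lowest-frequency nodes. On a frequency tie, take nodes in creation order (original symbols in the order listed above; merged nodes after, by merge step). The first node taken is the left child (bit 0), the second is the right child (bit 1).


Huffman tree construction:
Step 1: Merge E(8) + H(20) = 28
Step 2: Merge D(21) + B(23) = 44
Step 3: Merge (E+H)(28) + J(30) = 58
Step 4: Merge A(30) + (D+B)(44) = 74
Step 5: Merge ((E+H)+J)(58) + (A+(D+B))(74) = 132
Read each symbol's code off the tree from the root (left child = 0, right child = 1).

Codes:
  J: 01 (length 2)
  H: 001 (length 3)
  A: 10 (length 2)
  E: 000 (length 3)
  B: 111 (length 3)
  D: 110 (length 3)
Average code length: 336/132 = 2.5455 bits/symbol


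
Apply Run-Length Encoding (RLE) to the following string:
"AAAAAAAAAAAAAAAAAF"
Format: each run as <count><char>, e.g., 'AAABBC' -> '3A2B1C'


Scanning runs left to right:
  i=0: run of 'A' x 17 -> '17A'
  i=17: run of 'F' x 1 -> '1F'

RLE = 17A1F


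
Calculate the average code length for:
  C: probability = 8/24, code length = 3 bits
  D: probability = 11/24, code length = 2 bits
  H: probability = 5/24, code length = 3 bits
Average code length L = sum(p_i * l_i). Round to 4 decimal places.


Weighted contributions p_i * l_i:
  C: (8/24) * 3 = 24/24
  D: (11/24) * 2 = 22/24
  H: (5/24) * 3 = 15/24
Sum = (24 + 22 + 15)/24 = 61/24

L = 61/24 = 2.5417 bits/symbol


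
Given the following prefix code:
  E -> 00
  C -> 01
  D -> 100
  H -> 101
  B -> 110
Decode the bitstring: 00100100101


Decoding step by step:
Bits 00 -> E
Bits 100 -> D
Bits 100 -> D
Bits 101 -> H


Decoded message: EDDH


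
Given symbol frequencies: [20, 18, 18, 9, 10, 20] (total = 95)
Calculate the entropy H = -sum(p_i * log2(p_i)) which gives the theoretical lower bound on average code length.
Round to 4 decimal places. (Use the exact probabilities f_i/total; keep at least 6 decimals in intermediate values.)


Per-symbol terms -p_i * log2(p_i) with p_i = f_i/95:
  p = 20/95 = 0.210526: log2(p) = -2.247928, -p*log2(p) = 0.473248
  p = 18/95 = 0.189474: log2(p) = -2.399931, -p*log2(p) = 0.454724
  p = 18/95 = 0.189474: log2(p) = -2.399931, -p*log2(p) = 0.454724
  p = 9/95 = 0.094737: log2(p) = -3.399931, -p*log2(p) = 0.322099
  p = 10/95 = 0.105263: log2(p) = -3.247928, -p*log2(p) = 0.341887
  p = 20/95 = 0.210526: log2(p) = -2.247928, -p*log2(p) = 0.473248
H = 0.473248 + 0.454724 + 0.454724 + 0.322099 + 0.341887 + 0.473248 = 2.519930

H = 2.5199 bits/symbol


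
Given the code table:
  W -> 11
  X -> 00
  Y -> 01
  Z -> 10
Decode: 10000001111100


Decoding:
10 -> Z
00 -> X
00 -> X
01 -> Y
11 -> W
11 -> W
00 -> X


Result: ZXXYWWX


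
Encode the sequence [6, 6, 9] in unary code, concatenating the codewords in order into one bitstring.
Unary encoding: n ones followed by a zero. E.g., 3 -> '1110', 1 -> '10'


Encode each number as n ones followed by a terminating 0:
  6 -> 1111110 (7 bits)
  6 -> 1111110 (7 bits)
  9 -> 1111111110 (10 bits)
Total length = 7 + 7 + 10 = 24 bits.

Unary([6, 6, 9]) = 111111011111101111111110 (24 bits)


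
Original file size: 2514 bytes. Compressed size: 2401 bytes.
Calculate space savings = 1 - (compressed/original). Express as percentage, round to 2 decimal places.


ratio = compressed/original = 2401/2514 = 0.955052
savings = 1 - ratio = 1 - 0.955052 = 0.044948
as a percentage: 0.044948 * 100 = 4.49%

Space savings = 1 - 2401/2514 = 4.49%


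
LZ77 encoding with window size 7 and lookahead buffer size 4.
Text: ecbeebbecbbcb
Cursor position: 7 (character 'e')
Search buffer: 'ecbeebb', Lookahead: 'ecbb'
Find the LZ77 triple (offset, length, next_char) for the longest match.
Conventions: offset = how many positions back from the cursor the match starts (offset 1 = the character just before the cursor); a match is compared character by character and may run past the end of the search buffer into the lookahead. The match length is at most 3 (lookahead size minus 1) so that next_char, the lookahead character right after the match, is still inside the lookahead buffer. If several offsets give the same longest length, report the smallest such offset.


Try each offset into the search buffer:
  offset=1 (pos 6, char 'b'): match length 0
  offset=2 (pos 5, char 'b'): match length 0
  offset=3 (pos 4, char 'e'): match length 1
  offset=4 (pos 3, char 'e'): match length 1
  offset=5 (pos 2, char 'b'): match length 0
  offset=6 (pos 1, char 'c'): match length 0
  offset=7 (pos 0, char 'e'): match length 3
Longest match has length 3 at offset 7.
next_char = character at position 7 + 3 = 10 -> 'b'

Best match: offset=7, length=3 (matching 'ecb' starting at position 0)
LZ77 triple: (7, 3, 'b')


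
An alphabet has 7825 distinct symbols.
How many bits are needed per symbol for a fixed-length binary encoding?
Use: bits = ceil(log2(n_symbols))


log2(7825) = 12.9339
Bracket: 2^12 = 4096 < 7825 <= 2^13 = 8192
So ceil(log2(7825)) = 13

bits = ceil(log2(7825)) = ceil(12.9339) = 13 bits


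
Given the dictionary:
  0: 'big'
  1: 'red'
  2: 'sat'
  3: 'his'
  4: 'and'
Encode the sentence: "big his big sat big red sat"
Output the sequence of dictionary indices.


Look up each word in the dictionary:
  'big' -> 0
  'his' -> 3
  'big' -> 0
  'sat' -> 2
  'big' -> 0
  'red' -> 1
  'sat' -> 2

Encoded: [0, 3, 0, 2, 0, 1, 2]


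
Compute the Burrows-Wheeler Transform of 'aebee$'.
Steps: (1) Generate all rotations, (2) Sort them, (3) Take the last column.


Rotations (sorted):
  0: $aebee -> last char: e
  1: aebee$ -> last char: $
  2: bee$ae -> last char: e
  3: e$aebe -> last char: e
  4: ebee$a -> last char: a
  5: ee$aeb -> last char: b


BWT = e$eeab


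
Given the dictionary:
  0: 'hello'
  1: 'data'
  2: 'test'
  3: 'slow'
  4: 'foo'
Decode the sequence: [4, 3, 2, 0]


Look up each index in the dictionary:
  4 -> 'foo'
  3 -> 'slow'
  2 -> 'test'
  0 -> 'hello'

Decoded: "foo slow test hello"


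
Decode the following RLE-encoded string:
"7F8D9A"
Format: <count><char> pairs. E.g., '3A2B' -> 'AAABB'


Expanding each <count><char> pair:
  7F -> 'FFFFFFF'
  8D -> 'DDDDDDDD'
  9A -> 'AAAAAAAAA'

Decoded = FFFFFFFDDDDDDDDAAAAAAAAA


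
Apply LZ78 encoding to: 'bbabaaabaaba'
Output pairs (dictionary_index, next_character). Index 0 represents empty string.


LZ78 encoding steps:
Dictionary: {0: ''}
Step 1: w='' (idx 0), next='b' -> output (0, 'b'), add 'b' as idx 1
Step 2: w='b' (idx 1), next='a' -> output (1, 'a'), add 'ba' as idx 2
Step 3: w='ba' (idx 2), next='a' -> output (2, 'a'), add 'baa' as idx 3
Step 4: w='' (idx 0), next='a' -> output (0, 'a'), add 'a' as idx 4
Step 5: w='baa' (idx 3), next='b' -> output (3, 'b'), add 'baab' as idx 5
Step 6: w='a' (idx 4), end of input -> output (4, '')


Encoded: [(0, 'b'), (1, 'a'), (2, 'a'), (0, 'a'), (3, 'b'), (4, '')]


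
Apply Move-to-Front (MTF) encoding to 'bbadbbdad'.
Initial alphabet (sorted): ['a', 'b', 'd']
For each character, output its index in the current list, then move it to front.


MTF encoding:
'b': index 1 in ['a', 'b', 'd'] -> ['b', 'a', 'd']
'b': index 0 in ['b', 'a', 'd'] -> ['b', 'a', 'd']
'a': index 1 in ['b', 'a', 'd'] -> ['a', 'b', 'd']
'd': index 2 in ['a', 'b', 'd'] -> ['d', 'a', 'b']
'b': index 2 in ['d', 'a', 'b'] -> ['b', 'd', 'a']
'b': index 0 in ['b', 'd', 'a'] -> ['b', 'd', 'a']
'd': index 1 in ['b', 'd', 'a'] -> ['d', 'b', 'a']
'a': index 2 in ['d', 'b', 'a'] -> ['a', 'd', 'b']
'd': index 1 in ['a', 'd', 'b'] -> ['d', 'a', 'b']


Output: [1, 0, 1, 2, 2, 0, 1, 2, 1]


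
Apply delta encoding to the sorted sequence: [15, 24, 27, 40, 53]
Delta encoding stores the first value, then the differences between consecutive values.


First value: 15
Deltas:
  24 - 15 = 9
  27 - 24 = 3
  40 - 27 = 13
  53 - 40 = 13


Delta encoded: [15, 9, 3, 13, 13]


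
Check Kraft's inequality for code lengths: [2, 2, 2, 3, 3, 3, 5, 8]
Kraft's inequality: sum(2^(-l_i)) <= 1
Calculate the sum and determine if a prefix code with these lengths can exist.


Sum = 2^(-2) + 2^(-2) + 2^(-2) + 2^(-3) + 2^(-3) + 2^(-3) + 2^(-5) + 2^(-8)
    = 0.25 + 0.25 + 0.25 + 0.125 + 0.125 + 0.125 + 0.03125 + 0.00390625
    = 297/256 = 1.16015625
Since 1.16015625 > 1, Kraft's inequality is NOT satisfied.
A prefix code with these lengths CANNOT exist.

Kraft sum = 1.16015625. Not satisfied.


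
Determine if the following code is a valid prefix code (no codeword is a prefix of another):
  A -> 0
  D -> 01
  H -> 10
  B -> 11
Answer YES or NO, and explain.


Checking each pair (does one codeword prefix another?):
  A='0' vs D='01': prefix -- VIOLATION

NO -- this is NOT a valid prefix code. A (0) is a prefix of D (01).


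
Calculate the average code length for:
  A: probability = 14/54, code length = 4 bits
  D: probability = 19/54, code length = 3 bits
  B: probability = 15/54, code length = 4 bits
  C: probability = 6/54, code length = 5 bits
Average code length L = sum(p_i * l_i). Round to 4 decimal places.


Weighted contributions p_i * l_i:
  A: (14/54) * 4 = 56/54
  D: (19/54) * 3 = 57/54
  B: (15/54) * 4 = 60/54
  C: (6/54) * 5 = 30/54
Sum = (56 + 57 + 60 + 30)/54 = 203/54

L = 203/54 = 3.7593 bits/symbol


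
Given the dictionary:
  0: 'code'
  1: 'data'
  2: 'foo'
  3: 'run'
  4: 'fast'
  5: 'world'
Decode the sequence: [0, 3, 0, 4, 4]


Look up each index in the dictionary:
  0 -> 'code'
  3 -> 'run'
  0 -> 'code'
  4 -> 'fast'
  4 -> 'fast'

Decoded: "code run code fast fast"


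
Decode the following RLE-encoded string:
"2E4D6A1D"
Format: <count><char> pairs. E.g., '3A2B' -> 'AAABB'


Expanding each <count><char> pair:
  2E -> 'EE'
  4D -> 'DDDD'
  6A -> 'AAAAAA'
  1D -> 'D'

Decoded = EEDDDDAAAAAAD


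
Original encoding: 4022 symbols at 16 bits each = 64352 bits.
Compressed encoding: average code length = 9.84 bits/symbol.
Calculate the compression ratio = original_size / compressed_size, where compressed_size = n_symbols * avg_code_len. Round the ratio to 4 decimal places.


original_size = n_symbols * orig_bits = 4022 * 16 = 64352 bits
compressed_size = n_symbols * avg_code_len = 4022 * 9.84 = 39576.48 bits
ratio = original_size / compressed_size = 64352 / 39576.48 = 1.626

Compression ratio = 1.626


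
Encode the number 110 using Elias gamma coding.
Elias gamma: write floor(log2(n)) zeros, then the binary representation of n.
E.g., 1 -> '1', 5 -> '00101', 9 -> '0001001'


num_bits = floor(log2(110)) + 1 = 7
leading_zeros = num_bits - 1 = 6
binary(110) = 1101110

Elias gamma(110) = '000000' + '1101110' = 0000001101110 (13 bits)


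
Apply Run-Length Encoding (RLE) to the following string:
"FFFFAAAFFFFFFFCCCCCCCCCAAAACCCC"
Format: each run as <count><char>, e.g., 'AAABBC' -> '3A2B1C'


Scanning runs left to right:
  i=0: run of 'F' x 4 -> '4F'
  i=4: run of 'A' x 3 -> '3A'
  i=7: run of 'F' x 7 -> '7F'
  i=14: run of 'C' x 9 -> '9C'
  i=23: run of 'A' x 4 -> '4A'
  i=27: run of 'C' x 4 -> '4C'

RLE = 4F3A7F9C4A4C


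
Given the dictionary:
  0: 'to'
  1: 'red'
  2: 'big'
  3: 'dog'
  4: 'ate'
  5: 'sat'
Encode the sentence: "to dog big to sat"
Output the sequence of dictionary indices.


Look up each word in the dictionary:
  'to' -> 0
  'dog' -> 3
  'big' -> 2
  'to' -> 0
  'sat' -> 5

Encoded: [0, 3, 2, 0, 5]


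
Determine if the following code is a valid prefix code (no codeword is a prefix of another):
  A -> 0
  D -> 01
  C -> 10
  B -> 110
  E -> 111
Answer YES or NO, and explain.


Checking each pair (does one codeword prefix another?):
  A='0' vs D='01': prefix -- VIOLATION

NO -- this is NOT a valid prefix code. A (0) is a prefix of D (01).


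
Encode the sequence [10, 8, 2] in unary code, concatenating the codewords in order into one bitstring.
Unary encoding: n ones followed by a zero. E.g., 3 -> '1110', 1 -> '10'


Encode each number as n ones followed by a terminating 0:
  10 -> 11111111110 (11 bits)
  8 -> 111111110 (9 bits)
  2 -> 110 (3 bits)
Total length = 11 + 9 + 3 = 23 bits.

Unary([10, 8, 2]) = 11111111110111111110110 (23 bits)


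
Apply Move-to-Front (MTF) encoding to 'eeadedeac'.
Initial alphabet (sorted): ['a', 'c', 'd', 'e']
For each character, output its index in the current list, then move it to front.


MTF encoding:
'e': index 3 in ['a', 'c', 'd', 'e'] -> ['e', 'a', 'c', 'd']
'e': index 0 in ['e', 'a', 'c', 'd'] -> ['e', 'a', 'c', 'd']
'a': index 1 in ['e', 'a', 'c', 'd'] -> ['a', 'e', 'c', 'd']
'd': index 3 in ['a', 'e', 'c', 'd'] -> ['d', 'a', 'e', 'c']
'e': index 2 in ['d', 'a', 'e', 'c'] -> ['e', 'd', 'a', 'c']
'd': index 1 in ['e', 'd', 'a', 'c'] -> ['d', 'e', 'a', 'c']
'e': index 1 in ['d', 'e', 'a', 'c'] -> ['e', 'd', 'a', 'c']
'a': index 2 in ['e', 'd', 'a', 'c'] -> ['a', 'e', 'd', 'c']
'c': index 3 in ['a', 'e', 'd', 'c'] -> ['c', 'a', 'e', 'd']


Output: [3, 0, 1, 3, 2, 1, 1, 2, 3]


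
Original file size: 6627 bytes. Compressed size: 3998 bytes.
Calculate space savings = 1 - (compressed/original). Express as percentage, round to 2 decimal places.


ratio = compressed/original = 3998/6627 = 0.60329
savings = 1 - ratio = 1 - 0.60329 = 0.39671
as a percentage: 0.39671 * 100 = 39.67%

Space savings = 1 - 3998/6627 = 39.67%


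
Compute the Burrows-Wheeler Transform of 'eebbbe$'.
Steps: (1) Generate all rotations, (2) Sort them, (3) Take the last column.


Rotations (sorted):
  0: $eebbbe -> last char: e
  1: bbbe$ee -> last char: e
  2: bbe$eeb -> last char: b
  3: be$eebb -> last char: b
  4: e$eebbb -> last char: b
  5: ebbbe$e -> last char: e
  6: eebbbe$ -> last char: $


BWT = eebbbe$


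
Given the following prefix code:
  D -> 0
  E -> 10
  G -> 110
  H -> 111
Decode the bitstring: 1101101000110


Decoding step by step:
Bits 110 -> G
Bits 110 -> G
Bits 10 -> E
Bits 0 -> D
Bits 0 -> D
Bits 110 -> G


Decoded message: GGEDDG


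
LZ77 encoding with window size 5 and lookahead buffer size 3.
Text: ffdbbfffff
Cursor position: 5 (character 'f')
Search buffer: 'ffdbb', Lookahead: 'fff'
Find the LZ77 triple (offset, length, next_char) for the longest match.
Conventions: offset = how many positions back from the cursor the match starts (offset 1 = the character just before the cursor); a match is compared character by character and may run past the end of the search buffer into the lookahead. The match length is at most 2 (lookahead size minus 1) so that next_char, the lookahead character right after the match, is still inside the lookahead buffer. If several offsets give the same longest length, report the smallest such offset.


Try each offset into the search buffer:
  offset=1 (pos 4, char 'b'): match length 0
  offset=2 (pos 3, char 'b'): match length 0
  offset=3 (pos 2, char 'd'): match length 0
  offset=4 (pos 1, char 'f'): match length 1
  offset=5 (pos 0, char 'f'): match length 2
Longest match has length 2 at offset 5.
next_char = character at position 5 + 2 = 7 -> 'f'

Best match: offset=5, length=2 (matching 'ff' starting at position 0)
LZ77 triple: (5, 2, 'f')


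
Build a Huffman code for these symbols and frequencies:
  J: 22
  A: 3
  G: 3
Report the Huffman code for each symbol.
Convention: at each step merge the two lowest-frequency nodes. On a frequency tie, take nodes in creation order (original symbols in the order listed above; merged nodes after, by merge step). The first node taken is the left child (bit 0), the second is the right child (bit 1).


Huffman tree construction:
Step 1: Merge A(3) + G(3) = 6
Step 2: Merge (A+G)(6) + J(22) = 28
Read each symbol's code off the tree from the root (left child = 0, right child = 1).

Codes:
  J: 1 (length 1)
  A: 00 (length 2)
  G: 01 (length 2)
Average code length: 34/28 = 1.2143 bits/symbol


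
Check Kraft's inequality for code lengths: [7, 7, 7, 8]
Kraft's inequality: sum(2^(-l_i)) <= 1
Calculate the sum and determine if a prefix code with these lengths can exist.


Sum = 2^(-7) + 2^(-7) + 2^(-7) + 2^(-8)
    = 0.0078125 + 0.0078125 + 0.0078125 + 0.00390625
    = 7/256 = 0.02734375
Since 0.02734375 <= 1, Kraft's inequality IS satisfied.
A prefix code with these lengths CAN exist.

Kraft sum = 0.02734375. Satisfied.


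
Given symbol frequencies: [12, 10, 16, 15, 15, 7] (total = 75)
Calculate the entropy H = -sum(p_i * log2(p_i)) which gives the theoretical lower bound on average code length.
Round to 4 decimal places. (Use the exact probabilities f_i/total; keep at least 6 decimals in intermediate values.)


Per-symbol terms -p_i * log2(p_i) with p_i = f_i/75:
  p = 12/75 = 0.160000: log2(p) = -2.643856, -p*log2(p) = 0.423017
  p = 10/75 = 0.133333: log2(p) = -2.906891, -p*log2(p) = 0.387585
  p = 16/75 = 0.213333: log2(p) = -2.228819, -p*log2(p) = 0.475481
  p = 15/75 = 0.200000: log2(p) = -2.321928, -p*log2(p) = 0.464386
  p = 15/75 = 0.200000: log2(p) = -2.321928, -p*log2(p) = 0.464386
  p = 7/75 = 0.093333: log2(p) = -3.421464, -p*log2(p) = 0.319337
H = 0.423017 + 0.387585 + 0.475481 + 0.464386 + 0.464386 + 0.319337 = 2.534192

H = 2.5342 bits/symbol


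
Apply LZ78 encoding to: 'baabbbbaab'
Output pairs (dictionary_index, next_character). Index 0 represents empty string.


LZ78 encoding steps:
Dictionary: {0: ''}
Step 1: w='' (idx 0), next='b' -> output (0, 'b'), add 'b' as idx 1
Step 2: w='' (idx 0), next='a' -> output (0, 'a'), add 'a' as idx 2
Step 3: w='a' (idx 2), next='b' -> output (2, 'b'), add 'ab' as idx 3
Step 4: w='b' (idx 1), next='b' -> output (1, 'b'), add 'bb' as idx 4
Step 5: w='b' (idx 1), next='a' -> output (1, 'a'), add 'ba' as idx 5
Step 6: w='ab' (idx 3), end of input -> output (3, '')


Encoded: [(0, 'b'), (0, 'a'), (2, 'b'), (1, 'b'), (1, 'a'), (3, '')]


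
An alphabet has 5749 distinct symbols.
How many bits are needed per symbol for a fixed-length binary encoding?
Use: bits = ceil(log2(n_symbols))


log2(5749) = 12.4891
Bracket: 2^12 = 4096 < 5749 <= 2^13 = 8192
So ceil(log2(5749)) = 13

bits = ceil(log2(5749)) = ceil(12.4891) = 13 bits


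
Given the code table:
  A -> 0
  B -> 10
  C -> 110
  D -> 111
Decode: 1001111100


Decoding:
10 -> B
0 -> A
111 -> D
110 -> C
0 -> A


Result: BADCA


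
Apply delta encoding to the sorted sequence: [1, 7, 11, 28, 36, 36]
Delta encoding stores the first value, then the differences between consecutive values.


First value: 1
Deltas:
  7 - 1 = 6
  11 - 7 = 4
  28 - 11 = 17
  36 - 28 = 8
  36 - 36 = 0


Delta encoded: [1, 6, 4, 17, 8, 0]


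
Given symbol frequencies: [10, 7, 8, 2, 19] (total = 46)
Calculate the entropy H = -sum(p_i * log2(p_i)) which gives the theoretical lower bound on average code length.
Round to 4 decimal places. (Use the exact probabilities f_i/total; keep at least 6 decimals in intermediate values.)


Per-symbol terms -p_i * log2(p_i) with p_i = f_i/46:
  p = 10/46 = 0.217391: log2(p) = -2.201634, -p*log2(p) = 0.478616
  p = 7/46 = 0.152174: log2(p) = -2.716207, -p*log2(p) = 0.413336
  p = 8/46 = 0.173913: log2(p) = -2.523562, -p*log2(p) = 0.438880
  p = 2/46 = 0.043478: log2(p) = -4.523562, -p*log2(p) = 0.196677
  p = 19/46 = 0.413043: log2(p) = -1.275634, -p*log2(p) = 0.526892
H = 0.478616 + 0.413336 + 0.438880 + 0.196677 + 0.526892 = 2.054401

H = 2.0544 bits/symbol


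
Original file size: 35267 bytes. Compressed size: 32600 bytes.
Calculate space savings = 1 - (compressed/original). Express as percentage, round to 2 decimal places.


ratio = compressed/original = 32600/35267 = 0.924377
savings = 1 - ratio = 1 - 0.924377 = 0.075623
as a percentage: 0.075623 * 100 = 7.56%

Space savings = 1 - 32600/35267 = 7.56%


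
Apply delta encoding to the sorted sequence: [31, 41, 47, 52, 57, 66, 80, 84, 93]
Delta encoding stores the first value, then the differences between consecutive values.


First value: 31
Deltas:
  41 - 31 = 10
  47 - 41 = 6
  52 - 47 = 5
  57 - 52 = 5
  66 - 57 = 9
  80 - 66 = 14
  84 - 80 = 4
  93 - 84 = 9


Delta encoded: [31, 10, 6, 5, 5, 9, 14, 4, 9]


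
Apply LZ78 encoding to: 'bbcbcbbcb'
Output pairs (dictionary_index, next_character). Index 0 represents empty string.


LZ78 encoding steps:
Dictionary: {0: ''}
Step 1: w='' (idx 0), next='b' -> output (0, 'b'), add 'b' as idx 1
Step 2: w='b' (idx 1), next='c' -> output (1, 'c'), add 'bc' as idx 2
Step 3: w='bc' (idx 2), next='b' -> output (2, 'b'), add 'bcb' as idx 3
Step 4: w='bcb' (idx 3), end of input -> output (3, '')


Encoded: [(0, 'b'), (1, 'c'), (2, 'b'), (3, '')]


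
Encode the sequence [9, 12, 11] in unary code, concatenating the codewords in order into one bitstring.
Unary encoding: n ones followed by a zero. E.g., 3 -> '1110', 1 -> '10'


Encode each number as n ones followed by a terminating 0:
  9 -> 1111111110 (10 bits)
  12 -> 1111111111110 (13 bits)
  11 -> 111111111110 (12 bits)
Total length = 10 + 13 + 12 = 35 bits.

Unary([9, 12, 11]) = 11111111101111111111110111111111110 (35 bits)


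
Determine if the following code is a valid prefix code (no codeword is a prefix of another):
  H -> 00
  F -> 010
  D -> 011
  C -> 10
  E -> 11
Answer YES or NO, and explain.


Checking each pair (does one codeword prefix another?):
  H='00' vs F='010': no prefix
  H='00' vs D='011': no prefix
  H='00' vs C='10': no prefix
  H='00' vs E='11': no prefix
  F='010' vs H='00': no prefix
  F='010' vs D='011': no prefix
  F='010' vs C='10': no prefix
  F='010' vs E='11': no prefix
  D='011' vs H='00': no prefix
  D='011' vs F='010': no prefix
  D='011' vs C='10': no prefix
  D='011' vs E='11': no prefix
  C='10' vs H='00': no prefix
  C='10' vs F='010': no prefix
  C='10' vs D='011': no prefix
  C='10' vs E='11': no prefix
  E='11' vs H='00': no prefix
  E='11' vs F='010': no prefix
  E='11' vs D='011': no prefix
  E='11' vs C='10': no prefix
No violation found over all pairs.

YES -- this is a valid prefix code. No codeword is a prefix of any other codeword.


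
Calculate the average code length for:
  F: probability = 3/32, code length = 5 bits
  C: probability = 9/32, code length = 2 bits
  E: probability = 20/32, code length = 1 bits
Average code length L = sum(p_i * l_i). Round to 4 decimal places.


Weighted contributions p_i * l_i:
  F: (3/32) * 5 = 15/32
  C: (9/32) * 2 = 18/32
  E: (20/32) * 1 = 20/32
Sum = (15 + 18 + 20)/32 = 53/32

L = 53/32 = 1.6563 bits/symbol


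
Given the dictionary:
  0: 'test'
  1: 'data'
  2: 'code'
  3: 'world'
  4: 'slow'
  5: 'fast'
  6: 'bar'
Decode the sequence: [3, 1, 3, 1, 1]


Look up each index in the dictionary:
  3 -> 'world'
  1 -> 'data'
  3 -> 'world'
  1 -> 'data'
  1 -> 'data'

Decoded: "world data world data data"


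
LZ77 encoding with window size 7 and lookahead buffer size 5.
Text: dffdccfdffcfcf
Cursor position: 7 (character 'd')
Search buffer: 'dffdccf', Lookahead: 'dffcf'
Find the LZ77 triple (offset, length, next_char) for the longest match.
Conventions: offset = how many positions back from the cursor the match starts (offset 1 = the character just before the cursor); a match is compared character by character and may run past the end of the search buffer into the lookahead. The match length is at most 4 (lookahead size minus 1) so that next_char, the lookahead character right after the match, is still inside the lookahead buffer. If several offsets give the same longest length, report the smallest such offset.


Try each offset into the search buffer:
  offset=1 (pos 6, char 'f'): match length 0
  offset=2 (pos 5, char 'c'): match length 0
  offset=3 (pos 4, char 'c'): match length 0
  offset=4 (pos 3, char 'd'): match length 1
  offset=5 (pos 2, char 'f'): match length 0
  offset=6 (pos 1, char 'f'): match length 0
  offset=7 (pos 0, char 'd'): match length 3
Longest match has length 3 at offset 7.
next_char = character at position 7 + 3 = 10 -> 'c'

Best match: offset=7, length=3 (matching 'dff' starting at position 0)
LZ77 triple: (7, 3, 'c')


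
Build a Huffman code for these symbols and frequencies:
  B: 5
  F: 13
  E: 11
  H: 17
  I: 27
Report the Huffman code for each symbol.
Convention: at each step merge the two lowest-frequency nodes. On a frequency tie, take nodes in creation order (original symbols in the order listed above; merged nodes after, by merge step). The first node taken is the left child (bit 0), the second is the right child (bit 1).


Huffman tree construction:
Step 1: Merge B(5) + E(11) = 16
Step 2: Merge F(13) + (B+E)(16) = 29
Step 3: Merge H(17) + I(27) = 44
Step 4: Merge (F+(B+E))(29) + (H+I)(44) = 73
Read each symbol's code off the tree from the root (left child = 0, right child = 1).

Codes:
  B: 010 (length 3)
  F: 00 (length 2)
  E: 011 (length 3)
  H: 10 (length 2)
  I: 11 (length 2)
Average code length: 162/73 = 2.2192 bits/symbol


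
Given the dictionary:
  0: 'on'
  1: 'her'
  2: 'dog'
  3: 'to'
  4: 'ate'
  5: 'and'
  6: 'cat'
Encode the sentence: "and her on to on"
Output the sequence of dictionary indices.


Look up each word in the dictionary:
  'and' -> 5
  'her' -> 1
  'on' -> 0
  'to' -> 3
  'on' -> 0

Encoded: [5, 1, 0, 3, 0]


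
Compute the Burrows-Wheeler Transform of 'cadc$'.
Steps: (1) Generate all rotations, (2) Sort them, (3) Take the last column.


Rotations (sorted):
  0: $cadc -> last char: c
  1: adc$c -> last char: c
  2: c$cad -> last char: d
  3: cadc$ -> last char: $
  4: dc$ca -> last char: a


BWT = ccd$a


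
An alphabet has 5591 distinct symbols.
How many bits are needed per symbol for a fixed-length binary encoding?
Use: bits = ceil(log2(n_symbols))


log2(5591) = 12.4489
Bracket: 2^12 = 4096 < 5591 <= 2^13 = 8192
So ceil(log2(5591)) = 13

bits = ceil(log2(5591)) = ceil(12.4489) = 13 bits


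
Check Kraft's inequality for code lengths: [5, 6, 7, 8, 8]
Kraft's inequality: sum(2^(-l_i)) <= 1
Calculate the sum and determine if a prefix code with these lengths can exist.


Sum = 2^(-5) + 2^(-6) + 2^(-7) + 2^(-8) + 2^(-8)
    = 0.03125 + 0.015625 + 0.0078125 + 0.00390625 + 0.00390625
    = 16/256 = 0.0625
Since 0.0625 <= 1, Kraft's inequality IS satisfied.
A prefix code with these lengths CAN exist.

Kraft sum = 0.0625. Satisfied.


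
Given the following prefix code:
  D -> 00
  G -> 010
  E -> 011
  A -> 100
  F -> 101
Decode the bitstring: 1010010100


Decoding step by step:
Bits 101 -> F
Bits 00 -> D
Bits 101 -> F
Bits 00 -> D


Decoded message: FDFD


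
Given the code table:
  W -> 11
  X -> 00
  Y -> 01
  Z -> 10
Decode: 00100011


Decoding:
00 -> X
10 -> Z
00 -> X
11 -> W


Result: XZXW


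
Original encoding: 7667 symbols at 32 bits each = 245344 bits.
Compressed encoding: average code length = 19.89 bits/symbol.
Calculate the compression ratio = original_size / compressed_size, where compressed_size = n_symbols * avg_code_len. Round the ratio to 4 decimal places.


original_size = n_symbols * orig_bits = 7667 * 32 = 245344 bits
compressed_size = n_symbols * avg_code_len = 7667 * 19.89 = 152496.63 bits
ratio = original_size / compressed_size = 245344 / 152496.63 = 1.6088

Compression ratio = 1.6088


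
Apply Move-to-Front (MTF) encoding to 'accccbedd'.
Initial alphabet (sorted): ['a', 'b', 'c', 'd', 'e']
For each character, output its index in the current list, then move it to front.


MTF encoding:
'a': index 0 in ['a', 'b', 'c', 'd', 'e'] -> ['a', 'b', 'c', 'd', 'e']
'c': index 2 in ['a', 'b', 'c', 'd', 'e'] -> ['c', 'a', 'b', 'd', 'e']
'c': index 0 in ['c', 'a', 'b', 'd', 'e'] -> ['c', 'a', 'b', 'd', 'e']
'c': index 0 in ['c', 'a', 'b', 'd', 'e'] -> ['c', 'a', 'b', 'd', 'e']
'c': index 0 in ['c', 'a', 'b', 'd', 'e'] -> ['c', 'a', 'b', 'd', 'e']
'b': index 2 in ['c', 'a', 'b', 'd', 'e'] -> ['b', 'c', 'a', 'd', 'e']
'e': index 4 in ['b', 'c', 'a', 'd', 'e'] -> ['e', 'b', 'c', 'a', 'd']
'd': index 4 in ['e', 'b', 'c', 'a', 'd'] -> ['d', 'e', 'b', 'c', 'a']
'd': index 0 in ['d', 'e', 'b', 'c', 'a'] -> ['d', 'e', 'b', 'c', 'a']


Output: [0, 2, 0, 0, 0, 2, 4, 4, 0]
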